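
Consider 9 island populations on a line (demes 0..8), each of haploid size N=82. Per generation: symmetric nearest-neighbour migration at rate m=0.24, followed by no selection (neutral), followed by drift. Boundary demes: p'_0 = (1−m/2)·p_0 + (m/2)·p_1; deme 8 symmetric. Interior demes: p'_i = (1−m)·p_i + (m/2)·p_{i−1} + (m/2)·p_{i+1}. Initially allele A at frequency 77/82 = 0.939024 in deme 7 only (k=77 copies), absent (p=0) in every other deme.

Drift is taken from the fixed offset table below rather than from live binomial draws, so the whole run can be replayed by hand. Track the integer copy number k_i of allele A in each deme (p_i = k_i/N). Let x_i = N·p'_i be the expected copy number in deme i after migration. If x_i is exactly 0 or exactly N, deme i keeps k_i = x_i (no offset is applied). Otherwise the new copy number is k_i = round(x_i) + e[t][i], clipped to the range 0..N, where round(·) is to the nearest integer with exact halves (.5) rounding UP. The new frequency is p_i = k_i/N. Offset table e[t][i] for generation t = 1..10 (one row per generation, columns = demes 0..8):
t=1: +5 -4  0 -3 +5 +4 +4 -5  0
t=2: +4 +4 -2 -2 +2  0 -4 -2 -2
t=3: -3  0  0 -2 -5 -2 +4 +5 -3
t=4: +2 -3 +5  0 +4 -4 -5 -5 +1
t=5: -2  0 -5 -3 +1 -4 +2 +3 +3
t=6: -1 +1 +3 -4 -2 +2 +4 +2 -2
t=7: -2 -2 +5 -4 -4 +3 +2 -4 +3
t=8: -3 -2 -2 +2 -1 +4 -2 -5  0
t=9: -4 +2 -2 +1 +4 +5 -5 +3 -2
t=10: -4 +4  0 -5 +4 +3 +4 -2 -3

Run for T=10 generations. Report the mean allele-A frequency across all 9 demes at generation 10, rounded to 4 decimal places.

0.1125

t=0: k=[0 0 0 0 0 0 0 77 0]
t=1: x=[0.0000 0.0000 0.0000 0.0000 0.0000 0.0000 9.2400 58.5200 9.2400] k=[0 0 0 0 0 0 13 54 9]
t=2: x=[0.0000 0.0000 0.0000 0.0000 0.0000 1.5600 16.3600 43.6800 14.4000] k=[0 0 0 0 0 2 12 42 12]
t=3: x=[0.0000 0.0000 0.0000 0.0000 0.2400 2.9600 14.4000 34.8000 15.6000] k=[0 0 0 0 0 1 18 40 13]
t=4: x=[0.0000 0.0000 0.0000 0.0000 0.1200 2.9200 18.6000 34.1200 16.2400] k=[0 0 0 0 4 0 14 29 17]
t=5: x=[0.0000 0.0000 0.0000 0.4800 3.0400 2.1600 14.1200 25.7600 18.4400] k=[0 0 0 0 4 0 16 29 21]
t=6: x=[0.0000 0.0000 0.0000 0.4800 3.0400 2.4000 15.6400 26.4800 21.9600] k=[0 0 0 0 1 4 20 28 20]
t=7: x=[0.0000 0.0000 0.0000 0.1200 1.2400 5.5600 19.0400 26.0800 20.9600] k=[0 0 0 0 0 9 21 22 24]
t=8: x=[0.0000 0.0000 0.0000 0.0000 1.0800 9.3600 19.6800 22.1200 23.7600] k=[0 0 0 0 0 13 18 17 24]
t=9: x=[0.0000 0.0000 0.0000 0.0000 1.5600 12.0400 17.2800 17.9600 23.1600] k=[0 0 0 0 6 17 12 21 21]
t=10: x=[0.0000 0.0000 0.0000 0.7200 6.6000 15.0800 13.6800 19.9200 21.0000] k=[0 0 0 0 11 18 18 18 18]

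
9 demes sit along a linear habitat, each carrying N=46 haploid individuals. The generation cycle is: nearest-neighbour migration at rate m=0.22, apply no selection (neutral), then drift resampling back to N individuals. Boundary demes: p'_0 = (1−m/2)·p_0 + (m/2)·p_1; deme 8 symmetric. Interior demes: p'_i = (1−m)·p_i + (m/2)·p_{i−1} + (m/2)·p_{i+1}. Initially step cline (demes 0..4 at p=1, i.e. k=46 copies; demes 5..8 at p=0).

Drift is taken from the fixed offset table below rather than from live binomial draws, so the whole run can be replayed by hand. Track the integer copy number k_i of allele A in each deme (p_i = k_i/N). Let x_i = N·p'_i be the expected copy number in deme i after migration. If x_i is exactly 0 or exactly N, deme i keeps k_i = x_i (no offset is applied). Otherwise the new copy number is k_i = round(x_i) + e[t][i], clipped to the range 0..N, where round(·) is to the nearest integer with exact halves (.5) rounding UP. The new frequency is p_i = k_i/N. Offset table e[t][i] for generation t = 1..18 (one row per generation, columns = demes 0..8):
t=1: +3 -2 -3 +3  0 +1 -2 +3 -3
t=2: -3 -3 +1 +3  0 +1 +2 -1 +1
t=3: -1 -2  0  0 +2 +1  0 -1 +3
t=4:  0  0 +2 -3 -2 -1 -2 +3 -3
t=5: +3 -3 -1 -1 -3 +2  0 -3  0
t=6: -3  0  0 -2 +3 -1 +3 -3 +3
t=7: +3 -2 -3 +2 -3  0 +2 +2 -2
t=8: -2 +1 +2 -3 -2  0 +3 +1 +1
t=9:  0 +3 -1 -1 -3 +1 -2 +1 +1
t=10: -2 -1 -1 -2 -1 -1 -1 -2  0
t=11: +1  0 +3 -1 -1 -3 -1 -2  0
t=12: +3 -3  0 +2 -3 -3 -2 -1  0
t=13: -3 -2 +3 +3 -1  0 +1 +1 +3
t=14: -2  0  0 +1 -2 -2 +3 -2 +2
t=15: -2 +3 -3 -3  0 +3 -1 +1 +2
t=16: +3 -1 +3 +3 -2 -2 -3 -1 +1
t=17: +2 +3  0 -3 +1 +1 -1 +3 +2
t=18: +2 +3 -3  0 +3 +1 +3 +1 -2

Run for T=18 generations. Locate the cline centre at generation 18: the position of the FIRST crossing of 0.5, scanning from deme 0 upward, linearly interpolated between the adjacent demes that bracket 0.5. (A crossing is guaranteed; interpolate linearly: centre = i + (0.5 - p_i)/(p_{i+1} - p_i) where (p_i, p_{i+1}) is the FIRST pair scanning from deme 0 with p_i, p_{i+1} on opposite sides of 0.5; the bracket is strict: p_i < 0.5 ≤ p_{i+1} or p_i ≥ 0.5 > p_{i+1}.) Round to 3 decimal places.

4.100

t=0: k=[46 46 46 46 46 0 0 0 0]
t=1: x=[46.0000 46.0000 46.0000 46.0000 40.9400 5.0600 0.0000 0.0000 0.0000] k=[46 46 46 46 41 6 0 0 0]
t=2: x=[46.0000 46.0000 46.0000 45.4500 37.7000 9.1900 0.6600 0.0000 0.0000] k=[46 46 46 46 38 10 3 0 0]
t=3: x=[46.0000 46.0000 46.0000 45.1200 35.8000 12.3100 3.4400 0.3300 0.0000] k=[46 46 46 45 38 13 3 0 0]
t=4: x=[46.0000 46.0000 45.8900 44.3400 36.0200 14.6500 3.7700 0.3300 0.0000] k=[46 46 46 41 34 14 2 3 0]
t=5: x=[46.0000 46.0000 45.4500 40.7800 32.5700 14.8800 3.4300 2.5600 0.3300] k=[46 46 44 40 30 17 3 0 0]
t=6: x=[46.0000 45.7800 43.7800 39.3400 29.6700 16.8900 4.2100 0.3300 0.0000] k=[46 46 44 37 33 16 7 0 0]
t=7: x=[46.0000 45.7800 43.4500 37.3300 31.5700 16.8800 7.2200 0.7700 0.0000] k=[46 44 40 39 29 17 9 3 0]
t=8: x=[45.7800 43.7800 40.3300 38.0100 28.7800 17.4400 9.2200 3.3300 0.3300] k=[44 45 42 35 27 17 12 4 1]
t=9: x=[44.1100 44.5600 41.5600 34.8900 26.7800 17.5500 11.6700 4.5500 1.3300] k=[44 46 41 34 24 19 10 6 2]
t=10: x=[44.2200 45.2300 40.7800 33.6700 24.5500 18.5600 10.5500 6.0000 2.4400] k=[42 44 40 32 24 18 10 4 2]
t=11: x=[42.2200 43.3400 39.5600 32.0000 24.2200 17.7800 10.2200 4.4400 2.2200] k=[43 43 43 31 23 15 9 2 2]
t=12: x=[43.0000 43.0000 41.6800 31.4400 23.0000 15.2200 8.8900 2.7700 2.0000] k=[46 40 42 33 20 12 7 2 2]
t=13: x=[45.3400 40.8800 40.7900 32.5600 20.5500 12.3300 7.0000 2.5500 2.0000] k=[42 39 44 36 20 12 8 4 5]
t=14: x=[41.6700 39.8800 42.5700 35.1200 20.8800 12.4400 8.0000 4.5500 4.8900] k=[40 40 43 36 19 10 11 3 7]
t=15: x=[40.0000 40.3300 41.9000 34.9000 19.8800 11.1000 10.0100 4.3200 6.5600] k=[38 43 39 32 20 14 9 5 9]
t=16: x=[38.5500 42.0100 38.6700 31.4500 20.6600 14.1100 9.1100 5.8800 8.5600] k=[42 41 42 34 19 12 6 5 10]
t=17: x=[41.8900 41.2200 41.0100 33.2300 19.8800 12.1100 6.5500 5.6600 9.4500] k=[44 44 41 30 21 13 6 9 11]
t=18: x=[44.0000 43.6700 40.1200 30.2200 21.1100 13.1100 7.1000 8.8900 10.7800] k=[46 46 37 30 24 14 10 10 9]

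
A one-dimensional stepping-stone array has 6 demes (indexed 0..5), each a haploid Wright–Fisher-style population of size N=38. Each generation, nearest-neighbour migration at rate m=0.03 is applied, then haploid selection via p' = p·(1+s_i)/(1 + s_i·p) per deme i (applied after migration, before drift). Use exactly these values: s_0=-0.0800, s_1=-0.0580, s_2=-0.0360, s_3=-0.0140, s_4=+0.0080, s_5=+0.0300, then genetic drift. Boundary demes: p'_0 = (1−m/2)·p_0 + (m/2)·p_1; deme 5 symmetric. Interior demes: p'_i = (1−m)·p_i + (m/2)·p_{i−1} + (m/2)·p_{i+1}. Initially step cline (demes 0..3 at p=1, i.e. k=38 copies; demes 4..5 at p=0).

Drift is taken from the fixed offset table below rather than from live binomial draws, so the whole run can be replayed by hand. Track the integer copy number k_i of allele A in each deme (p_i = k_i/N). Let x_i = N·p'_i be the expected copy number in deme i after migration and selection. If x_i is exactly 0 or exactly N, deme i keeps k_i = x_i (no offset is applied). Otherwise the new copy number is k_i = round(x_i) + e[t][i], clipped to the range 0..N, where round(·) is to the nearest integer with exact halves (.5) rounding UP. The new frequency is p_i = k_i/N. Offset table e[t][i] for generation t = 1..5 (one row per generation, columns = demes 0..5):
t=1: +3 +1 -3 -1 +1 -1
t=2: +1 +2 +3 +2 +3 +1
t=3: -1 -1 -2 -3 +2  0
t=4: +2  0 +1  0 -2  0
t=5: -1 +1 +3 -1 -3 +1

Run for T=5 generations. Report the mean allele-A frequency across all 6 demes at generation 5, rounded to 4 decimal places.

0.6623

t=0: k=[38 38 38 38 0 0]
t=1: x=[38.0000 38.0000 38.0000 37.4220 0.5745 0.0000] k=[38 38 38 36 2 0]
t=2: x=[38.0000 38.0000 37.9689 35.4871 2.4985 0.0309] k=[38 38 38 37 5 1]
t=3: x=[38.0000 38.0000 37.9844 36.5150 5.4571 1.0909] k=[38 38 36 34 7 1]
t=4: x=[38.0000 37.9682 35.9294 33.5701 7.3622 1.1217] k=[38 38 37 34 5 1]
t=5: x=[38.0000 37.9841 36.9326 33.5550 5.4119 1.0909] k=[38 38 38 33 2 2]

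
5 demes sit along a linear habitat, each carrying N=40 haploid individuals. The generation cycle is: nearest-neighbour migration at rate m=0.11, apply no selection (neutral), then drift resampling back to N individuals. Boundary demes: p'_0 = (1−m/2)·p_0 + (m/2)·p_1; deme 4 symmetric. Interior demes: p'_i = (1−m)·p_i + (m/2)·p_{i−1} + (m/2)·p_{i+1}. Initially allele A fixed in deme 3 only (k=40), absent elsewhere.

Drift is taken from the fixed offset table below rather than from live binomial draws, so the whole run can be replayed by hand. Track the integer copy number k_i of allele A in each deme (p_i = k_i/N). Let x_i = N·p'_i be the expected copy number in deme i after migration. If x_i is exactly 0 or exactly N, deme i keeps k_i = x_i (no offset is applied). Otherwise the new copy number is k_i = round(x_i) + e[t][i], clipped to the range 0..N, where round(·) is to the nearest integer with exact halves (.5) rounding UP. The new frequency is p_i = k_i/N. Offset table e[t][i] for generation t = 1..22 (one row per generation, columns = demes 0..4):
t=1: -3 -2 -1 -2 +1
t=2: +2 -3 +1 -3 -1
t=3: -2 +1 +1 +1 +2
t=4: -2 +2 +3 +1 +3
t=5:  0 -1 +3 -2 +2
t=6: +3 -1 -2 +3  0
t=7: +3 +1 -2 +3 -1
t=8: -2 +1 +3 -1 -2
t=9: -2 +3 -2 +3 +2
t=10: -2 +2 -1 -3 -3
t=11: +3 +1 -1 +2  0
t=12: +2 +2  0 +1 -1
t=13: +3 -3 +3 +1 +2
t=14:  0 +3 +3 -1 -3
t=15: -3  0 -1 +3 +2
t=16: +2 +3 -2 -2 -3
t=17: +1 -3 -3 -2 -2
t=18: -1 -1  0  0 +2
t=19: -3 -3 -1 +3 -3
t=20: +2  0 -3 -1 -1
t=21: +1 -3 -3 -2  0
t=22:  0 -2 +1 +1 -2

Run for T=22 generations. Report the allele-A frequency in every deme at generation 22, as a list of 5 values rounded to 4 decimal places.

[0.1750, 0.0750, 0.1250, 0.3000, 0.1250]

t=0: k=[0 0 0 40 0]
t=1: x=[0.0000 0.0000 2.2000 35.6000 2.2000] k=[0 0 1 34 3]
t=2: x=[0.0000 0.0550 2.7600 30.4800 4.7050] k=[0 0 4 27 4]
t=3: x=[0.0000 0.2200 5.0450 24.4700 5.2650] k=[0 1 6 25 7]
t=4: x=[0.0550 1.2200 6.7700 22.9650 7.9900] k=[0 3 10 24 11]
t=5: x=[0.1650 3.2200 10.3850 22.5150 11.7150] k=[0 2 13 21 14]
t=6: x=[0.1100 2.4950 12.8350 20.1750 14.3850] k=[3 1 11 23 14]
t=7: x=[2.8900 1.6600 11.1100 21.8450 14.4950] k=[6 3 9 25 13]
t=8: x=[5.8350 3.4950 9.5500 23.4600 13.6600] k=[4 4 13 22 12]
t=9: x=[4.0000 4.4950 13.0000 20.9550 12.5500] k=[2 7 11 24 15]
t=10: x=[2.2750 6.9450 11.4950 22.7900 15.4950] k=[0 9 10 20 12]
t=11: x=[0.4950 8.5600 10.4950 19.0100 12.4400] k=[3 10 9 21 12]
t=12: x=[3.3850 9.5600 9.7150 19.8450 12.4950] k=[5 12 10 21 11]
t=13: x=[5.3850 11.5050 10.7150 19.8450 11.5500] k=[8 9 14 21 14]
t=14: x=[8.0550 9.2200 14.1100 20.2300 14.3850] k=[8 12 17 19 11]
t=15: x=[8.2200 12.0550 16.8350 18.4500 11.4400] k=[5 12 16 21 13]
t=16: x=[5.3850 11.8350 16.0550 20.2850 13.4400] k=[7 15 14 18 10]
t=17: x=[7.4400 14.5050 14.2750 17.3400 10.4400] k=[8 12 11 15 8]
t=18: x=[8.2200 11.7250 11.2750 14.3950 8.3850] k=[7 11 11 14 10]
t=19: x=[7.2200 10.7800 11.1650 13.6150 10.2200] k=[4 8 10 17 7]
t=20: x=[4.2200 7.8900 10.2750 16.0650 7.5500] k=[6 8 7 15 7]
t=21: x=[6.1100 7.8350 7.4950 14.1200 7.4400] k=[7 5 4 12 7]
t=22: x=[6.8900 5.0550 4.4950 11.2850 7.2750] k=[7 3 5 12 5]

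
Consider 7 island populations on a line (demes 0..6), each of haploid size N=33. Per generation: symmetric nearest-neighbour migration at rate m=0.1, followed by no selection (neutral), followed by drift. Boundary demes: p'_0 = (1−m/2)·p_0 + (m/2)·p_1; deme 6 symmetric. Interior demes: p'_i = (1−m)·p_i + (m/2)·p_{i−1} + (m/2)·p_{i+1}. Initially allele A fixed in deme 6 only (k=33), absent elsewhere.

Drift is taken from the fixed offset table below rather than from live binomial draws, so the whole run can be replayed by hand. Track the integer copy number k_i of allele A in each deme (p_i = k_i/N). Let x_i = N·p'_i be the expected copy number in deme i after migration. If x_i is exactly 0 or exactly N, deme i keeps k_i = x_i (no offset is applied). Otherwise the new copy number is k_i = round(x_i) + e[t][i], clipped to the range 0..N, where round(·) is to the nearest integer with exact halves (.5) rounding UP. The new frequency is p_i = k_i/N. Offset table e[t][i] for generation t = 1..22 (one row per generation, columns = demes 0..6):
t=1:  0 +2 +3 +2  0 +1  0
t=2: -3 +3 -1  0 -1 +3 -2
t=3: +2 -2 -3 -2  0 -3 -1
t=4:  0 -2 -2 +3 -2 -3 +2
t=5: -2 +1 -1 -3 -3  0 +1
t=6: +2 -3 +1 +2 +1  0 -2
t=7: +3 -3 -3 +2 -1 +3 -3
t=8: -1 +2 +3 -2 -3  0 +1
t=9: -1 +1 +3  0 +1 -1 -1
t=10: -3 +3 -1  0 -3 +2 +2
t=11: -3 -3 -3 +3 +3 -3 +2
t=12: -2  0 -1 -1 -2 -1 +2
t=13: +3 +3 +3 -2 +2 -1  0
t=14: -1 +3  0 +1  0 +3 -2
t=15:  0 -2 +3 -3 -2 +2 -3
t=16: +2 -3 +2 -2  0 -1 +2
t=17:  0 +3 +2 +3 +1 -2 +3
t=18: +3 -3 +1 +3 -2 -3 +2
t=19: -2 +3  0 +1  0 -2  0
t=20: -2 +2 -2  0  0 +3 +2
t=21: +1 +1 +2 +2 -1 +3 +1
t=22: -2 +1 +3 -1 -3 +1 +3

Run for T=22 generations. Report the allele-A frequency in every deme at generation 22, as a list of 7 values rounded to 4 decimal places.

t=0: k=[0 0 0 0 0 0 33]
t=1: x=[0.0000 0.0000 0.0000 0.0000 0.0000 1.6500 31.3500] k=[0 0 0 0 0 3 31]
t=2: x=[0.0000 0.0000 0.0000 0.0000 0.1500 4.2500 29.6000] k=[0 0 0 0 0 7 28]
t=3: x=[0.0000 0.0000 0.0000 0.0000 0.3500 7.7000 26.9500] k=[0 0 0 0 0 5 26]
t=4: x=[0.0000 0.0000 0.0000 0.0000 0.2500 5.8000 24.9500] k=[0 0 0 0 0 3 27]
t=5: x=[0.0000 0.0000 0.0000 0.0000 0.1500 4.0500 25.8000] k=[0 0 0 0 0 4 27]
t=6: x=[0.0000 0.0000 0.0000 0.0000 0.2000 4.9500 25.8500] k=[0 0 0 0 1 5 24]
t=7: x=[0.0000 0.0000 0.0000 0.0500 1.1500 5.7500 23.0500] k=[0 0 0 2 0 9 20]
t=8: x=[0.0000 0.0000 0.1000 1.8000 0.5500 9.1000 19.4500] k=[0 0 3 0 0 9 20]
t=9: x=[0.0000 0.1500 2.7000 0.1500 0.4500 9.1000 19.4500] k=[0 1 6 0 1 8 18]
t=10: x=[0.0500 1.2000 5.4500 0.3500 1.3000 8.1500 17.5000] k=[0 4 4 0 0 10 20]
t=11: x=[0.2000 3.8000 3.8000 0.2000 0.5000 10.0000 19.5000] k=[0 1 1 3 4 7 22]
t=12: x=[0.0500 0.9500 1.1000 2.9500 4.1000 7.6000 21.2500] k=[0 1 0 2 2 7 23]
t=13: x=[0.0500 0.9000 0.1500 1.9000 2.2500 7.5500 22.2000] k=[3 4 3 0 4 7 22]
t=14: x=[3.0500 3.9000 2.9000 0.3500 3.9500 7.6000 21.2500] k=[2 7 3 1 4 11 19]
t=15: x=[2.2500 6.5500 3.1000 1.2500 4.2000 11.0500 18.6000] k=[2 5 6 0 2 13 16]
t=16: x=[2.1500 4.9000 5.6500 0.4000 2.4500 12.6000 15.8500] k=[4 2 8 0 2 12 18]
t=17: x=[3.9000 2.4000 7.3000 0.5000 2.4000 11.8000 17.7000] k=[4 5 9 4 3 10 21]
t=18: x=[4.0500 5.1500 8.5500 4.2000 3.4000 10.2000 20.4500] k=[7 2 10 7 1 7 22]
t=19: x=[6.7500 2.6500 9.4500 6.8500 1.6000 7.4500 21.2500] k=[5 6 9 8 2 5 21]
t=20: x=[5.0500 6.1000 8.8000 7.7500 2.4500 5.6500 20.2000] k=[3 8 7 8 2 9 22]
t=21: x=[3.2500 7.7000 7.1000 7.6500 2.6500 9.3000 21.3500] k=[4 9 9 10 2 12 22]
t=22: x=[4.2500 8.7500 9.0500 9.5500 2.9000 12.0000 21.5000] k=[2 10 12 9 0 13 25]

[0.0606, 0.3030, 0.3636, 0.2727, 0.0000, 0.3939, 0.7576]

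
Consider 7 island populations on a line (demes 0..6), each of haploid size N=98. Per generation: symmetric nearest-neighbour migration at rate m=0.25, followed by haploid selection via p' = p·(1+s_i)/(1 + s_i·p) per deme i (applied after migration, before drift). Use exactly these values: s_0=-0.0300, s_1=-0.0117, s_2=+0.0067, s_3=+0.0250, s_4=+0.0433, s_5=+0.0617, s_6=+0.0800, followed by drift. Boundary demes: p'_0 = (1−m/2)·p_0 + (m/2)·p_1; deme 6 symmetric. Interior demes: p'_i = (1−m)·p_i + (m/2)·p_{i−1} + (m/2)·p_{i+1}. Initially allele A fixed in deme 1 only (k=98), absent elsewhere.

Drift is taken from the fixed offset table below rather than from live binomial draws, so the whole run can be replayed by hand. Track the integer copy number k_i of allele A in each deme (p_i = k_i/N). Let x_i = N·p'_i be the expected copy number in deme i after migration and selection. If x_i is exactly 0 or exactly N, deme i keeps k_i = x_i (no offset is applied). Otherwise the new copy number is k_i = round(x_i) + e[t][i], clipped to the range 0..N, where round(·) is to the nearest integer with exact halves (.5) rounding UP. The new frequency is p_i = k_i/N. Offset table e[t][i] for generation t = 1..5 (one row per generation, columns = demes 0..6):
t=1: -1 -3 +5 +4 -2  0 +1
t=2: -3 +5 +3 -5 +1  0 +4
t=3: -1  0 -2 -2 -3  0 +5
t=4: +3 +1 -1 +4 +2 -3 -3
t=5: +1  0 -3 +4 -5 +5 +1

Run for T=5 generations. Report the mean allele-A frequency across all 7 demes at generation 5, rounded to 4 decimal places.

t=0: k=[0 98 0 0 0 0 0]
t=1: x=[11.9272 73.2831 12.3218 0.0000 0.0000 0.0000 0.0000] k=[11 70 17 0 0 0 0]
t=2: x=[17.9246 55.7173 21.6123 2.1769 0.0000 0.0000 0.0000] k=[15 61 25 0 0 0 0]
t=3: x=[20.2562 50.4620 26.5039 3.2006 0.0000 0.0000 0.0000] k=[19 50 25 1 0 0 0]
t=4: x=[22.3452 42.7162 25.2500 3.9680 0.1304 0.0000 0.0000] k=[25 44 24 8 2 0 0]
t=5: x=[26.7782 38.8487 24.6229 9.4589 2.6054 0.2654 0.0000] k=[28 39 22 13 0 5 0]

0.1560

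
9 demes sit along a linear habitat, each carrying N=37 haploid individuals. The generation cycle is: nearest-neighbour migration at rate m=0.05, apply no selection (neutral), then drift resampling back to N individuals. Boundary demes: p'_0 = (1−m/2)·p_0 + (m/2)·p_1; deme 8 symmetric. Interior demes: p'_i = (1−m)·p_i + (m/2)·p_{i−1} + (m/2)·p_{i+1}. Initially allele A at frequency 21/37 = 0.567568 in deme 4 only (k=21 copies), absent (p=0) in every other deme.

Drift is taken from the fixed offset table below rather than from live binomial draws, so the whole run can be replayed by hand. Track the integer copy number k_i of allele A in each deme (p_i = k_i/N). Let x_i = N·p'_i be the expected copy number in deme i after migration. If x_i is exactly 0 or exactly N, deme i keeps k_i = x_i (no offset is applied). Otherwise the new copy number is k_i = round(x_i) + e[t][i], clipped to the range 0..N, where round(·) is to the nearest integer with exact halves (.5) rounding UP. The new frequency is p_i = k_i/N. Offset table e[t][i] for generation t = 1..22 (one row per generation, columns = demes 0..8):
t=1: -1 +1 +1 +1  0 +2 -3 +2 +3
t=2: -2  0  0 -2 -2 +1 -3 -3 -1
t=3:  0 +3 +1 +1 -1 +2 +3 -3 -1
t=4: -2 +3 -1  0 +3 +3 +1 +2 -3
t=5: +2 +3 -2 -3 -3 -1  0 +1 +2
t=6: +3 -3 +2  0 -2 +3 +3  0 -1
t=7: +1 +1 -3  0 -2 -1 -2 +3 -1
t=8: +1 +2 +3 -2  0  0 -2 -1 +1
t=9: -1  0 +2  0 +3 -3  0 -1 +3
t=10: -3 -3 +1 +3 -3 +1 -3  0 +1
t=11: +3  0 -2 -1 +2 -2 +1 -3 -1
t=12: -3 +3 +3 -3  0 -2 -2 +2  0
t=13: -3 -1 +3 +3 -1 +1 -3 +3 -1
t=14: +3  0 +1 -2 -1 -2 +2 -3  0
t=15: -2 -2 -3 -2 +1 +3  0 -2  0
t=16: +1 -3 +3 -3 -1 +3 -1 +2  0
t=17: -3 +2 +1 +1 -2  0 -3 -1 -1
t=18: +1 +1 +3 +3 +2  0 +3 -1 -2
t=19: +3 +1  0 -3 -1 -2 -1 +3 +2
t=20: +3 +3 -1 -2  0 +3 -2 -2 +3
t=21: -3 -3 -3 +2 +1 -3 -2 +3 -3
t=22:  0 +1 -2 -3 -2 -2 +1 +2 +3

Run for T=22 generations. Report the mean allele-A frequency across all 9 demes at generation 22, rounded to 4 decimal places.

t=0: k=[0 0 0 0 21 0 0 0 0]
t=1: x=[0.0000 0.0000 0.0000 0.5250 19.9500 0.5250 0.0000 0.0000 0.0000] k=[0 0 0 2 20 3 0 0 0]
t=2: x=[0.0000 0.0000 0.0500 2.4000 19.1250 3.3500 0.0750 0.0000 0.0000] k=[0 0 0 0 17 4 0 0 0]
t=3: x=[0.0000 0.0000 0.0000 0.4250 16.2500 4.2250 0.1000 0.0000 0.0000] k=[0 0 0 1 15 6 3 0 0]
t=4: x=[0.0000 0.0000 0.0250 1.3250 14.4250 6.1500 3.0000 0.0750 0.0000] k=[0 0 0 1 17 9 4 2 0]
t=5: x=[0.0000 0.0000 0.0250 1.3750 16.4000 9.0750 4.0750 2.0000 0.0500] k=[0 0 0 0 13 8 4 3 2]
t=6: x=[0.0000 0.0000 0.0000 0.3250 12.5500 8.0250 4.0750 3.0000 2.0250] k=[0 0 0 0 11 11 7 3 1]
t=7: x=[0.0000 0.0000 0.0000 0.2750 10.7250 10.9000 7.0000 3.0500 1.0500] k=[0 0 0 0 9 10 5 6 0]
t=8: x=[0.0000 0.0000 0.0000 0.2250 8.8000 9.8500 5.1500 5.8250 0.1500] k=[0 0 0 0 9 10 3 5 1]
t=9: x=[0.0000 0.0000 0.0000 0.2250 8.8000 9.8000 3.2250 4.8500 1.1000] k=[0 0 0 0 12 7 3 4 4]
t=10: x=[0.0000 0.0000 0.0000 0.3000 11.5750 7.0250 3.1250 3.9750 4.0000] k=[0 0 0 3 9 8 0 4 5]
t=11: x=[0.0000 0.0000 0.0750 3.0750 8.8250 7.8250 0.3000 3.9250 4.9750] k=[0 0 0 2 11 6 1 1 4]
t=12: x=[0.0000 0.0000 0.0500 2.1750 10.6500 6.0000 1.1250 1.0750 3.9250] k=[0 0 3 0 11 4 0 3 4]
t=13: x=[0.0000 0.0750 2.8500 0.3500 10.5500 4.0750 0.1750 2.9500 3.9750] k=[0 0 6 3 10 5 0 6 3]
t=14: x=[0.0000 0.1500 5.7750 3.2500 9.7000 5.0000 0.2750 5.7750 3.0750] k=[0 0 7 1 9 3 2 3 3]
t=15: x=[0.0000 0.1750 6.6750 1.3500 8.6500 3.1250 2.0500 2.9750 3.0000] k=[0 0 4 0 10 6 2 1 3]
t=16: x=[0.0000 0.1000 3.8000 0.3500 9.6500 6.0000 2.0750 1.0750 2.9500] k=[0 0 7 0 9 9 1 3 3]
t=17: x=[0.0000 0.1750 6.6500 0.4000 8.7750 8.8000 1.2500 2.9500 3.0000] k=[0 2 8 1 7 9 0 2 2]
t=18: x=[0.0500 2.1000 7.6750 1.3250 6.9000 8.7250 0.2750 1.9500 2.0000] k=[1 3 11 4 9 9 3 1 0]
t=19: x=[1.0500 3.1500 10.6250 4.3000 8.8750 8.8500 3.1000 1.0250 0.0250] k=[4 4 11 1 8 7 2 4 2]
t=20: x=[4.0000 4.1750 10.5750 1.4250 7.8000 6.9000 2.1750 3.9000 2.0500] k=[7 7 10 0 8 10 0 2 5]
t=21: x=[7.0000 7.0750 9.6750 0.4500 7.8500 9.7000 0.3000 2.0250 4.9250] k=[4 4 7 2 9 7 0 5 2]
t=22: x=[4.0000 4.0750 6.8000 2.3000 8.7750 6.8750 0.3000 4.8000 2.0750] k=[4 5 5 0 7 5 1 7 5]

0.1171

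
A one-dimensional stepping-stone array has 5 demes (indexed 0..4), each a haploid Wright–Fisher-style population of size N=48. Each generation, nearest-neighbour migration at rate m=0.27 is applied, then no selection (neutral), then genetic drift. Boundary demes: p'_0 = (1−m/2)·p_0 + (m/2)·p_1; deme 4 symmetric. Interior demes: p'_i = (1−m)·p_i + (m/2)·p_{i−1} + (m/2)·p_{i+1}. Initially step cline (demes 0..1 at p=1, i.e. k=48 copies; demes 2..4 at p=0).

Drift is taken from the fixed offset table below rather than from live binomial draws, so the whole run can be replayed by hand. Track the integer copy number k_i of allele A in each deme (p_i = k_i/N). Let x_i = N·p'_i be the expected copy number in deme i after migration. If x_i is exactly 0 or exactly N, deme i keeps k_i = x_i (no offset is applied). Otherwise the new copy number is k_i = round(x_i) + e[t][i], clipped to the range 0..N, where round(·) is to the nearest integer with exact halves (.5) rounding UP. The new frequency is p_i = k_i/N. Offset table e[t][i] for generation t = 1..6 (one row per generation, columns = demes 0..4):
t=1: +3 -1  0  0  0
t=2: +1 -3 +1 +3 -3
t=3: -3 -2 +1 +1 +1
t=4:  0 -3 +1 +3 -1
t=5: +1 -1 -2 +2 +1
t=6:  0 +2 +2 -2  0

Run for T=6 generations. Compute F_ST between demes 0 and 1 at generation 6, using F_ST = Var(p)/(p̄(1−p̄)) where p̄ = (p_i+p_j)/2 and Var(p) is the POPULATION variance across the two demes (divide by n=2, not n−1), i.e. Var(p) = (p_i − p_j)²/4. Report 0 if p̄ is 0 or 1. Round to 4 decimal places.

t=0: k=[48 48 0 0 0]
t=1: x=[48.0000 41.5200 6.4800 0.0000 0.0000] k=[48 41 6 0 0]
t=2: x=[47.0550 37.2200 9.9150 0.8100 0.0000] k=[48 34 11 4 0]
t=3: x=[46.1100 32.7850 13.1600 4.4050 0.5400] k=[43 31 14 5 2]
t=4: x=[41.3800 30.3250 15.0800 5.8100 2.4050] k=[41 27 16 9 1]
t=5: x=[39.1100 27.4050 16.5400 8.8650 2.0800] k=[40 26 15 11 3]
t=6: x=[38.1100 26.4050 15.9450 10.4600 4.0800] k=[38 28 18 8 4]

0.0505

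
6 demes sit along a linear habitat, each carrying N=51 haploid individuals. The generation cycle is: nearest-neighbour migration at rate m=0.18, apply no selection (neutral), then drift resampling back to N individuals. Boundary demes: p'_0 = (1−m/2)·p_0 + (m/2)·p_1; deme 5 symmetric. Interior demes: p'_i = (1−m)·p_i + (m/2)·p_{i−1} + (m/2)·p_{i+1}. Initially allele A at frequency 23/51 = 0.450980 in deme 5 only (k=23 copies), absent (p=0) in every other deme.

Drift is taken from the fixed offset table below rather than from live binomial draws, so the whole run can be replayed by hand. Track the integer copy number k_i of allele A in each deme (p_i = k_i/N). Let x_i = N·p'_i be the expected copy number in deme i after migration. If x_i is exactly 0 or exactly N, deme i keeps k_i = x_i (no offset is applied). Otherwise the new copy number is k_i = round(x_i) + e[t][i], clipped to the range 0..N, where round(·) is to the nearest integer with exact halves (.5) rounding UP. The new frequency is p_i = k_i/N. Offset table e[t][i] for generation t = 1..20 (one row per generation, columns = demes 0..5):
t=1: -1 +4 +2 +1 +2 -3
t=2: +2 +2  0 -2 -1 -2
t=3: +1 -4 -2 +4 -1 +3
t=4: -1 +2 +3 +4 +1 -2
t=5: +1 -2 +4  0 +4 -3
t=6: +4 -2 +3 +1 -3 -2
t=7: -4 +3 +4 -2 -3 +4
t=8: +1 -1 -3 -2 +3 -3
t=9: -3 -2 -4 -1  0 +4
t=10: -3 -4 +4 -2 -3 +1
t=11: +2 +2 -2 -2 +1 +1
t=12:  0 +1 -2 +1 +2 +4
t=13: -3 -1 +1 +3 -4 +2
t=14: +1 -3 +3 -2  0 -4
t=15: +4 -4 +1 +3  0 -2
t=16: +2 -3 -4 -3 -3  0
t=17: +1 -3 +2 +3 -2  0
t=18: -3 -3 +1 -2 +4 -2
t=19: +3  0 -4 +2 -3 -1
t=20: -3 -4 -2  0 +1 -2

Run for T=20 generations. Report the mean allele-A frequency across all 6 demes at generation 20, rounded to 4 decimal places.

t=0: k=[0 0 0 0 0 23]
t=1: x=[0.0000 0.0000 0.0000 0.0000 2.0700 20.9300] k=[0 0 0 0 4 18]
t=2: x=[0.0000 0.0000 0.0000 0.3600 4.9000 16.7400] k=[0 0 0 0 4 15]
t=3: x=[0.0000 0.0000 0.0000 0.3600 4.6300 14.0100] k=[0 0 0 4 4 17]
t=4: x=[0.0000 0.0000 0.3600 3.6400 5.1700 15.8300] k=[0 0 3 8 6 14]
t=5: x=[0.0000 0.2700 3.1800 7.3700 6.9000 13.2800] k=[0 0 7 7 11 10]
t=6: x=[0.0000 0.6300 6.3700 7.3600 10.5500 10.0900] k=[0 0 9 8 8 8]
t=7: x=[0.0000 0.8100 8.1000 8.0900 8.0000 8.0000] k=[0 4 12 6 5 12]
t=8: x=[0.3600 4.3600 10.7400 6.4500 5.7200 11.3700] k=[1 3 8 4 9 8]
t=9: x=[1.1800 3.2700 7.1900 4.8100 8.4600 8.0900] k=[0 1 3 4 8 12]
t=10: x=[0.0900 1.0900 2.9100 4.2700 8.0000 11.6400] k=[0 0 7 2 5 13]
t=11: x=[0.0000 0.6300 5.9200 2.7200 5.4500 12.2800] k=[0 3 4 1 6 13]
t=12: x=[0.2700 2.8200 3.6400 1.7200 6.1800 12.3700] k=[0 4 2 3 8 16]
t=13: x=[0.3600 3.4600 2.2700 3.3600 8.2700 15.2800] k=[0 2 3 6 4 17]
t=14: x=[0.1800 1.9100 3.1800 5.5500 5.3500 15.8300] k=[1 0 6 4 5 12]
t=15: x=[0.9100 0.6300 5.2800 4.2700 5.5400 11.3700] k=[5 0 6 7 6 9]
t=16: x=[4.5500 0.9900 5.5500 6.8200 6.3600 8.7300] k=[7 0 2 4 3 9]
t=17: x=[6.3700 0.8100 2.0000 3.7300 3.6300 8.4600] k=[7 0 4 7 2 8]
t=18: x=[6.3700 0.9900 3.9100 6.2800 2.9900 7.4600] k=[3 0 5 4 7 5]
t=19: x=[2.7300 0.7200 4.4600 4.3600 6.5500 5.1800] k=[6 1 0 6 4 4]
t=20: x=[5.5500 1.3600 0.6300 5.2800 4.1800 4.0000] k=[3 0 0 5 5 2]

0.0490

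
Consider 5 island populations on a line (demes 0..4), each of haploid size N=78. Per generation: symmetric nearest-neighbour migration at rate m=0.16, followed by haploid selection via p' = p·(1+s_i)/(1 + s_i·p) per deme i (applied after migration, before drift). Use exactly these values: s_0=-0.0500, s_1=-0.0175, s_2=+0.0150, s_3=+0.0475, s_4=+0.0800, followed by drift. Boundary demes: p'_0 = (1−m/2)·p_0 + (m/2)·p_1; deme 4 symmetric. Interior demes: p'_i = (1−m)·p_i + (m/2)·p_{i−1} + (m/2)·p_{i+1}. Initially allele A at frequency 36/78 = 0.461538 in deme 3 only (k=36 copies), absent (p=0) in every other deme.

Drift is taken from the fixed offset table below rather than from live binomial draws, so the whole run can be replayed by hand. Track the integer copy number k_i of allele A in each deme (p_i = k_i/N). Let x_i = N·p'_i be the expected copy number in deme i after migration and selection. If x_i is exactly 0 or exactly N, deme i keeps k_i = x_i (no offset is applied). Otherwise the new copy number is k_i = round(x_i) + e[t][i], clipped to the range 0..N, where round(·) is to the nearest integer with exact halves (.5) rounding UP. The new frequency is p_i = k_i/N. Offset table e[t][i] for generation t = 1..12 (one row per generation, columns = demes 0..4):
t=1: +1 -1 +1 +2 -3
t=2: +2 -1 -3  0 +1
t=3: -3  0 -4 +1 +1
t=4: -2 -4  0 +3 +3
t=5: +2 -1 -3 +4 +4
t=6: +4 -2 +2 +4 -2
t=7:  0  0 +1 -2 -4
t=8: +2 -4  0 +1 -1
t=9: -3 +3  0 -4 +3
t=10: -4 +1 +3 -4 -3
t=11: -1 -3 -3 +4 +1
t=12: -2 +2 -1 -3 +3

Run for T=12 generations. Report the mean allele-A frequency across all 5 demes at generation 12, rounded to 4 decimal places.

t=0: k=[0 0 0 36 0]
t=1: x=[0.0000 0.0000 2.9216 31.1036 3.1012] k=[0 0 4 33 0]
t=2: x=[0.0000 0.3144 6.0830 28.8788 2.8435] k=[0 0 3 29 4]
t=3: x=[0.0000 0.2358 4.9080 25.7135 6.4404] k=[0 0 1 27 7]
t=4: x=[0.0000 0.0786 3.0432 24.0857 9.2068] k=[0 0 3 27 12]
t=5: x=[0.0000 0.2358 4.7459 24.6557 14.0656] k=[0 0 2 29 18]
t=6: x=[0.0000 0.1572 4.0569 26.7699 20.0031] k=[0 0 6 31 18]
t=7: x=[0.0000 0.4717 7.6218 28.7978 20.1693] k=[0 0 9 27 16]
t=8: x=[0.0000 0.7075 9.8474 25.4695 17.9202] k=[0 0 10 26 17]
t=9: x=[0.0000 0.7861 10.6158 24.7779 18.7960] k=[0 4 11 21 22]
t=10: x=[0.3041 4.1698 11.3840 20.9841 23.1531] k=[0 5 14 17 20]
t=11: x=[0.3801 5.2331 13.6872 17.6250 20.9169] k=[0 2 11 22 22]
t=12: x=[0.1520 2.5166 11.3031 21.8423 23.2357] k=[0 5 10 19 26]

0.1538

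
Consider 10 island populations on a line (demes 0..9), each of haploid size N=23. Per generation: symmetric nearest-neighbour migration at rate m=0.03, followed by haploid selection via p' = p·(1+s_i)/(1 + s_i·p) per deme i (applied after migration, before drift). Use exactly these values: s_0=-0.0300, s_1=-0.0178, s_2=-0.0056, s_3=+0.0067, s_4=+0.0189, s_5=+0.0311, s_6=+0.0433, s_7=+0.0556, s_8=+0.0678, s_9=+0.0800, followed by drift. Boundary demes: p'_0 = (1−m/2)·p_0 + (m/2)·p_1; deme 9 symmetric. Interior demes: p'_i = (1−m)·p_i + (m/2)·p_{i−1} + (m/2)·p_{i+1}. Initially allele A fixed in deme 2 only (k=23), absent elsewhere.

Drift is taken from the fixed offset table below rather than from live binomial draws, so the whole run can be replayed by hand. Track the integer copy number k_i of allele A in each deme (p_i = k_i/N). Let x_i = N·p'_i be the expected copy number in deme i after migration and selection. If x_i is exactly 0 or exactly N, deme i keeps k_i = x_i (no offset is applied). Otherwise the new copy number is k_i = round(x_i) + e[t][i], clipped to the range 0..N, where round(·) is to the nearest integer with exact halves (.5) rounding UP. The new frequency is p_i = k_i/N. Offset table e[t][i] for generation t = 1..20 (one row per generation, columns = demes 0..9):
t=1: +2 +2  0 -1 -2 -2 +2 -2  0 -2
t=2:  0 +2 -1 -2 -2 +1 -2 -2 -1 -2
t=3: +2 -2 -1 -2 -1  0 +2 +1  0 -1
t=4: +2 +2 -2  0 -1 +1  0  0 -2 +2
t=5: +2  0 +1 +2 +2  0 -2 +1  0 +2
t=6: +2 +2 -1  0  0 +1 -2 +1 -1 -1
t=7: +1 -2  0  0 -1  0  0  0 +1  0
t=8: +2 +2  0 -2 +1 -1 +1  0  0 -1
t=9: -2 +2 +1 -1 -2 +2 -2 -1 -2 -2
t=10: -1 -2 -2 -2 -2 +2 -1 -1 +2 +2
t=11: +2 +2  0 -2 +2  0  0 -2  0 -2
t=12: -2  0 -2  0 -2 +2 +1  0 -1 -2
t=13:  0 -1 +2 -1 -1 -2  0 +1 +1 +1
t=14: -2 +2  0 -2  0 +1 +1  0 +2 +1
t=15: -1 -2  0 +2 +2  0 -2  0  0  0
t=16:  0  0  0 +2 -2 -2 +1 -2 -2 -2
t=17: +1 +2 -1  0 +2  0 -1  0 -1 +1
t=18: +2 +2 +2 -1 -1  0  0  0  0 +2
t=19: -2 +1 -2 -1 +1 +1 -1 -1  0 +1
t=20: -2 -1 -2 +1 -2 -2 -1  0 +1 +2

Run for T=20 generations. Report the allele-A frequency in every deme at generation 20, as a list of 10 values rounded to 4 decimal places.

[0.1739, 0.4783, 0.4783, 0.1304, 0.0000, 0.0870, 0.0000, 0.0000, 0.0000, 0.0000]

t=0: k=[0 0 23 0 0 0 0 0 0 0]
t=1: x=[0.0000 0.3389 22.3062 0.3473 0.0000 0.0000 0.0000 0.0000 0.0000 0.0000] k=[0 2 22 0 0 0 0 0 0 0]
t=2: x=[0.0291 2.2335 21.3615 0.3322 0.0000 0.0000 0.0000 0.0000 0.0000 0.0000] k=[0 4 20 0 0 0 0 0 0 0]
t=3: x=[0.0582 4.1189 19.4431 0.3020 0.0000 0.0000 0.0000 0.0000 0.0000 0.0000] k=[2 2 18 0 0 0 0 0 0 0]
t=4: x=[1.9451 2.2039 17.4664 0.2718 0.0000 0.0000 0.0000 0.0000 0.0000 0.0000] k=[4 4 15 0 0 0 0 0 0 0]
t=5: x=[3.9003 4.1041 14.5800 0.2265 0.0000 0.0000 0.0000 0.0000 0.0000 0.0000] k=[6 4 16 2 0 0 0 0 0 0]
t=6: x=[5.8363 4.1486 15.5818 2.1932 0.0306 0.0000 0.0000 0.0000 0.0000 0.0000] k=[8 6 15 2 0 0 0 0 0 0]
t=7: x=[7.8121 6.0843 14.6401 2.1781 0.0306 0.0000 0.0000 0.0000 0.0000 0.0000] k=[9 4 15 2 0 0 0 0 0 0]
t=8: x=[8.7592 4.1782 14.6101 2.1781 0.0306 0.0000 0.0000 0.0000 0.0000 0.0000] k=[11 6 15 0 1 0 0 0 0 0]
t=9: x=[10.7504 6.1289 14.6101 0.2416 0.9875 0.0155 0.0000 0.0000 0.0000 0.0000] k=[9 8 16 0 0 2 0 0 0 0]
t=10: x=[8.8188 8.0408 15.6119 0.2416 0.0306 1.9951 0.0313 0.0000 0.0000 0.0000] k=[8 6 14 0 0 4 0 0 0 0]
t=11: x=[7.8121 6.0694 13.6388 0.2114 0.0611 3.9798 0.0626 0.0000 0.0000 0.0000] k=[10 8 14 0 2 4 0 0 0 0]
t=12: x=[9.7983 8.0259 13.6689 0.2416 2.0345 4.0104 0.0626 0.0000 0.0000 0.0000] k=[8 8 12 0 0 6 1 0 0 0]
t=13: x=[7.8418 7.9662 11.7277 0.1812 0.0917 5.9694 1.1037 0.0158 0.0000 0.0000] k=[8 7 14 0 0 4 1 1 0 0]
t=14: x=[7.8270 7.0320 13.6539 0.2114 0.0611 3.9951 1.0881 1.0373 0.0160 0.0000] k=[6 9 14 0 0 5 2 1 2 0]
t=15: x=[5.9103 8.9317 13.6839 0.2114 0.0764 4.9988 2.1098 1.0846 2.0756 0.0324] k=[5 7 14 2 2 5 0 1 2 0]
t=16: x=[4.9113 6.9873 13.6839 2.1932 2.0802 4.9988 0.0939 1.0531 2.0756 0.0324] k=[5 7 14 4 0 3 1 0 0 0]
t=17: x=[4.9113 6.9873 13.7139 4.1125 0.1070 3.0041 1.0569 0.0158 0.0000 0.0000] k=[6 9 13 4 2 3 0 0 0 0]
t=18: x=[5.9103 8.9167 12.7731 4.1276 2.0802 3.0194 0.0469 0.0000 0.0000 0.0000] k=[8 11 15 3 1 3 0 0 0 0]
t=19: x=[7.8864 10.9120 14.7303 3.1682 1.0791 3.0041 0.0469 0.0000 0.0000 0.0000] k=[6 12 13 2 2 4 0 0 0 0]
t=20: x=[5.9546 11.8218 12.7881 2.1781 2.0649 4.0104 0.0626 0.0000 0.0000 0.0000] k=[4 11 11 3 0 2 0 0 0 0]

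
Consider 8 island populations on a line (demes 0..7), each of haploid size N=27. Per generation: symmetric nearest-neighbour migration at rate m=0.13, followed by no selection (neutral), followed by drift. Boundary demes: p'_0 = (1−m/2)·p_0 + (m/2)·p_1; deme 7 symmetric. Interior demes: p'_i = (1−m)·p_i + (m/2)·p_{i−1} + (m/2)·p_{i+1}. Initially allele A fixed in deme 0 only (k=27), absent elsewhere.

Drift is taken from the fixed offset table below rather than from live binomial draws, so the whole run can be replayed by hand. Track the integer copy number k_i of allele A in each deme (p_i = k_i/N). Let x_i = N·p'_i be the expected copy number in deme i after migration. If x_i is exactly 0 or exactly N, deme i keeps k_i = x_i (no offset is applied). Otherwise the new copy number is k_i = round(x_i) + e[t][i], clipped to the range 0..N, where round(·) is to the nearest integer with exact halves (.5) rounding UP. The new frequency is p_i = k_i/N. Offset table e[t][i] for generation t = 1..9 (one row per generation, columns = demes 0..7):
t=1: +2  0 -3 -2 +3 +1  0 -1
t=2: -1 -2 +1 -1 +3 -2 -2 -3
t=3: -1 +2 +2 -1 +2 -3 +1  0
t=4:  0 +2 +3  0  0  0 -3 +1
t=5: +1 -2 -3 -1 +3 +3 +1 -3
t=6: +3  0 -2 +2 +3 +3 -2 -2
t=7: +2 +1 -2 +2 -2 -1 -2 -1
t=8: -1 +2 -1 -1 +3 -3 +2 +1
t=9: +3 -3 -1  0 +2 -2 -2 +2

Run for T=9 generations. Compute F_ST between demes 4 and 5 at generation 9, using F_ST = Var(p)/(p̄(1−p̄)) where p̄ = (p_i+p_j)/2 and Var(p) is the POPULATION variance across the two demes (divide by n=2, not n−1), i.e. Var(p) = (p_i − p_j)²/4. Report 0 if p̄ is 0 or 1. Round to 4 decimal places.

t=0: k=[27 0 0 0 0 0 0 0]
t=1: x=[25.2450 1.7550 0.0000 0.0000 0.0000 0.0000 0.0000 0.0000] k=[27 2 0 0 0 0 0 0]
t=2: x=[25.3750 3.4950 0.1300 0.0000 0.0000 0.0000 0.0000 0.0000] k=[24 1 1 0 0 0 0 0]
t=3: x=[22.5050 2.4950 0.9350 0.0650 0.0000 0.0000 0.0000 0.0000] k=[22 4 3 0 0 0 0 0]
t=4: x=[20.8300 5.1050 2.8700 0.1950 0.0000 0.0000 0.0000 0.0000] k=[21 7 6 0 0 0 0 0]
t=5: x=[20.0900 7.8450 5.6750 0.3900 0.0000 0.0000 0.0000 0.0000] k=[21 6 3 0 0 0 0 0]
t=6: x=[20.0250 6.7800 3.0000 0.1950 0.0000 0.0000 0.0000 0.0000] k=[23 7 1 2 0 0 0 0]
t=7: x=[21.9600 7.6500 1.4550 1.8050 0.1300 0.0000 0.0000 0.0000] k=[24 9 0 4 0 0 0 0]
t=8: x=[23.0250 9.3900 0.8450 3.4800 0.2600 0.0000 0.0000 0.0000] k=[22 11 0 2 3 0 0 0]
t=9: x=[21.2850 11.0000 0.8450 1.9350 2.7400 0.1950 0.0000 0.0000] k=[24 8 0 2 5 0 0 0]

0.1020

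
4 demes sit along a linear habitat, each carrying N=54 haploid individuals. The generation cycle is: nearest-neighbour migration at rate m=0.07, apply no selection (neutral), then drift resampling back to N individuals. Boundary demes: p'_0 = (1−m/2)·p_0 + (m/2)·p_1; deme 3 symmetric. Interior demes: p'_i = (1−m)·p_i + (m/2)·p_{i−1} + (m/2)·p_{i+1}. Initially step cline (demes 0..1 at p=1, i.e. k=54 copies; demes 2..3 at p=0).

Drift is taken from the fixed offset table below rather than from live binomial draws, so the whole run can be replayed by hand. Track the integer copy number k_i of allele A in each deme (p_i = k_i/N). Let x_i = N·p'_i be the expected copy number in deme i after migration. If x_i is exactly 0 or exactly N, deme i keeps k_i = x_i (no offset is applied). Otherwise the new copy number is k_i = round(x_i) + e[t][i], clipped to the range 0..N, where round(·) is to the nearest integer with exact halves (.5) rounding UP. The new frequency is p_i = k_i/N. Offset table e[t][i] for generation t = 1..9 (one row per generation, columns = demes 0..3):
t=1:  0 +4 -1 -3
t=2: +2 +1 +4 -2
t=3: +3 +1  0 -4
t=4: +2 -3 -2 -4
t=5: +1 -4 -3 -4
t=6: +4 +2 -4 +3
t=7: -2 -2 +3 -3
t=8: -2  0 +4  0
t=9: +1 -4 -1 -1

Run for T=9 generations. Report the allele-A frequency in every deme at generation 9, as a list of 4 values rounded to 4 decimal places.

t=0: k=[54 54 0 0]
t=1: x=[54.0000 52.1100 1.8900 0.0000] k=[54 54 1 0]
t=2: x=[54.0000 52.1450 2.8200 0.0350] k=[54 53 7 0]
t=3: x=[53.9650 51.4250 8.3650 0.2450] k=[54 52 8 0]
t=4: x=[53.9300 50.5300 9.2600 0.2800] k=[54 48 7 0]
t=5: x=[53.7900 46.7750 8.1900 0.2450] k=[54 43 5 0]
t=6: x=[53.6150 42.0550 6.1550 0.1750] k=[54 44 2 3]
t=7: x=[53.6500 42.8800 3.5050 2.9650] k=[52 41 7 0]
t=8: x=[51.6150 40.1950 7.9450 0.2450] k=[50 40 12 0]
t=9: x=[49.6500 39.3700 12.5600 0.4200] k=[51 35 12 0]

[0.9444, 0.6481, 0.2222, 0.0000]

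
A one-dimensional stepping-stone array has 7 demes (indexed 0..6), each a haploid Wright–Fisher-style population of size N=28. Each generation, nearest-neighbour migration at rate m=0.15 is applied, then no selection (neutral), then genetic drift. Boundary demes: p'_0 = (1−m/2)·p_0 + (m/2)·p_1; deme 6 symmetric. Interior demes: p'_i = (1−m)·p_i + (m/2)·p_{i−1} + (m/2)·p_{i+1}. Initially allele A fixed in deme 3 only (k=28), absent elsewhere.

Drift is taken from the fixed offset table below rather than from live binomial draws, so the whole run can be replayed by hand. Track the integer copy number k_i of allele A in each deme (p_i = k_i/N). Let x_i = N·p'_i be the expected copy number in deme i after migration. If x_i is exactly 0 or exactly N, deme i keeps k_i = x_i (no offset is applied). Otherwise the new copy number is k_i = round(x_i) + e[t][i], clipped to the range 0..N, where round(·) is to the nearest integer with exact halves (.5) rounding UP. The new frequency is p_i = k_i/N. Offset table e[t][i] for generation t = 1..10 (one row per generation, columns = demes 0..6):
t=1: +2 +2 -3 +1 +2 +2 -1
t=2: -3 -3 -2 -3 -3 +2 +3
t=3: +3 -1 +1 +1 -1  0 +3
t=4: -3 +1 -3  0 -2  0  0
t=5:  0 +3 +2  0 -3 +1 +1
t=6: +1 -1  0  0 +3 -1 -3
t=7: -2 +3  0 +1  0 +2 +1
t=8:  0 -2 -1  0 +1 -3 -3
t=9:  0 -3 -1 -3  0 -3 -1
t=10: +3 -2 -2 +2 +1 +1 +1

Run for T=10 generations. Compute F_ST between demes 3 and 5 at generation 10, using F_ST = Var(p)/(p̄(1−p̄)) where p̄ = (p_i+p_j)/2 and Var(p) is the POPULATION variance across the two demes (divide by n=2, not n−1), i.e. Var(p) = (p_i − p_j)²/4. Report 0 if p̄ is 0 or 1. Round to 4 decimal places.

t=0: k=[0 0 0 28 0 0 0]
t=1: x=[0.0000 0.0000 2.1000 23.8000 2.1000 0.0000 0.0000] k=[0 0 0 25 4 0 0]
t=2: x=[0.0000 0.0000 1.8750 21.5500 5.2750 0.3000 0.0000] k=[0 0 0 19 2 2 0]
t=3: x=[0.0000 0.0000 1.4250 16.3000 3.2750 1.8500 0.1500] k=[0 0 2 17 2 2 3]
t=4: x=[0.0000 0.1500 2.9750 14.7500 3.1250 2.0750 2.9250] k=[0 1 0 15 1 2 3]
t=5: x=[0.0750 0.8500 1.2000 12.8250 2.1250 2.0000 2.9250] k=[0 4 3 13 0 3 4]
t=6: x=[0.3000 3.6250 3.8250 11.2750 1.2000 2.8500 3.9250] k=[1 3 4 11 4 2 1]
t=7: x=[1.1500 2.9250 4.4500 9.9500 4.3750 2.0750 1.0750] k=[0 6 4 11 4 4 2]
t=8: x=[0.4500 5.4000 4.6750 9.9500 4.5250 3.8500 2.1500] k=[0 3 4 10 6 1 0]
t=9: x=[0.2250 2.8500 4.3750 9.2500 5.9250 1.3000 0.0750] k=[0 0 3 6 6 0 0]
t=10: x=[0.0000 0.2250 3.0000 5.7750 5.5500 0.4500 0.0000] k=[0 0 1 8 7 1 0]

0.1158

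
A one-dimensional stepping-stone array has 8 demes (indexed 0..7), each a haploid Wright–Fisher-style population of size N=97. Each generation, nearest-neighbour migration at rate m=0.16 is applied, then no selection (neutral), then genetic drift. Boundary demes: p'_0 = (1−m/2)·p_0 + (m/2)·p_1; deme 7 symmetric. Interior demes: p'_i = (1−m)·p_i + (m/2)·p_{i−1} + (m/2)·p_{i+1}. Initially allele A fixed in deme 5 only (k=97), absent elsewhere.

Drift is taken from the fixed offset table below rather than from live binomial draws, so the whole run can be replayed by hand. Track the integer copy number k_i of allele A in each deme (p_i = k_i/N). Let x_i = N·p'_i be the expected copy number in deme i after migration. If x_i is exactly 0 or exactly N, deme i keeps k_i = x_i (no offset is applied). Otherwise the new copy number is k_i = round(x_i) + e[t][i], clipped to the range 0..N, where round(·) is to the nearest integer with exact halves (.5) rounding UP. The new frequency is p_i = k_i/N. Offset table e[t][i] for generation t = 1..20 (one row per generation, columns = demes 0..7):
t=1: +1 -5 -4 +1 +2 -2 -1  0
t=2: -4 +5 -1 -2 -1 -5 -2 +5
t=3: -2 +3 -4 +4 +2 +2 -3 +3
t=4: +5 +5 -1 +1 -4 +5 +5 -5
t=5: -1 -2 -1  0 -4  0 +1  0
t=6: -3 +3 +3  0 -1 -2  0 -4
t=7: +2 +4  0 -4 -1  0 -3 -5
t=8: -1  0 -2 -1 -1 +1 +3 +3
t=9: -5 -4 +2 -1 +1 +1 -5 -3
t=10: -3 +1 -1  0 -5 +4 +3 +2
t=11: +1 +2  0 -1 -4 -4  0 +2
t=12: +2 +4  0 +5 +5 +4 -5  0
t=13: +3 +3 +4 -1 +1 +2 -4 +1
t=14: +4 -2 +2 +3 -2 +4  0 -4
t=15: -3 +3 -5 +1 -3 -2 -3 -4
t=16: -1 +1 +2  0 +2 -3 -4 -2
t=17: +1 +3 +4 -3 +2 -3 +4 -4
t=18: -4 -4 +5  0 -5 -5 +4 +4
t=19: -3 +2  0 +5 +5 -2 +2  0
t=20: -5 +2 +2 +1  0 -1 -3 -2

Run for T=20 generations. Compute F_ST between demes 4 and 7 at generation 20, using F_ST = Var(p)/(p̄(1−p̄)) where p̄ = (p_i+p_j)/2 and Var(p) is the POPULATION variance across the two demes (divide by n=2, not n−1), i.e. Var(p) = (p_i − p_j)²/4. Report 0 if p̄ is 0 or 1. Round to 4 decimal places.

0.0381

t=0: k=[0 0 0 0 0 97 0 0]
t=1: x=[0.0000 0.0000 0.0000 0.0000 7.7600 81.4800 7.7600 0.0000] k=[0 0 0 0 10 79 7 0]
t=2: x=[0.0000 0.0000 0.0000 0.8000 14.7200 67.7200 12.2000 0.5600] k=[0 0 0 0 14 63 10 6]
t=3: x=[0.0000 0.0000 0.0000 1.1200 16.8000 54.8400 13.9200 6.3200] k=[0 0 0 5 19 57 11 9]
t=4: x=[0.0000 0.0000 0.4000 5.7200 20.9200 50.2800 14.5200 9.1600] k=[0 0 0 7 17 55 20 4]
t=5: x=[0.0000 0.0000 0.5600 7.2400 19.2400 49.1600 21.5200 5.2800] k=[0 0 0 7 15 49 23 5]
t=6: x=[0.0000 0.0000 0.5600 7.0800 17.0800 44.2000 23.6400 6.4400] k=[0 0 4 7 16 42 24 2]
t=7: x=[0.0000 0.3200 3.9200 7.4800 17.3600 38.4800 23.6800 3.7600] k=[0 4 4 3 16 38 21 0]
t=8: x=[0.3200 3.6800 3.9200 4.1200 16.7200 34.8800 20.6800 1.6800] k=[0 4 2 3 16 36 24 5]
t=9: x=[0.3200 3.5200 2.2400 3.9600 16.5600 33.4400 23.4400 6.5200] k=[0 0 4 3 18 34 18 4]
t=10: x=[0.0000 0.3200 3.6000 4.2800 18.0800 31.4400 18.1600 5.1200] k=[0 1 3 4 13 35 21 7]
t=11: x=[0.0800 1.0800 2.9200 4.6400 14.0400 32.1200 21.0000 8.1200] k=[1 3 3 4 10 28 21 10]
t=12: x=[1.1600 2.8400 3.0800 4.4000 10.9600 26.0000 20.6800 10.8800] k=[3 7 3 9 16 30 16 11]
t=13: x=[3.3200 6.3600 3.8000 9.0800 16.5600 27.7600 16.7200 11.4000] k=[6 9 8 8 18 30 13 12]
t=14: x=[6.2400 8.6800 8.0800 8.8000 18.1600 27.6800 14.2800 12.0800] k=[10 7 10 12 16 32 14 8]
t=15: x=[9.7600 7.4800 9.9200 12.1600 16.9600 29.2800 14.9600 8.4800] k=[7 10 5 13 14 27 12 4]
t=16: x=[7.2400 9.3600 6.0400 12.4400 14.9600 24.7600 12.5600 4.6400] k=[6 10 8 12 17 22 9 3]
t=17: x=[6.3200 9.5200 8.4800 12.0800 17.0000 20.5600 9.5600 3.4800] k=[7 13 12 9 19 18 14 0]
t=18: x=[7.4800 12.4400 11.8400 10.0400 18.1200 17.7600 13.2000 1.1200] k=[3 8 17 10 13 13 17 5]
t=19: x=[3.4000 8.3200 15.7200 10.8000 12.7600 13.3200 15.7200 5.9600] k=[0 10 16 16 18 11 18 6]
t=20: x=[0.8000 9.6800 15.5200 16.1600 17.2800 12.1200 16.4800 6.9600] k=[0 12 18 17 17 11 13 5]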